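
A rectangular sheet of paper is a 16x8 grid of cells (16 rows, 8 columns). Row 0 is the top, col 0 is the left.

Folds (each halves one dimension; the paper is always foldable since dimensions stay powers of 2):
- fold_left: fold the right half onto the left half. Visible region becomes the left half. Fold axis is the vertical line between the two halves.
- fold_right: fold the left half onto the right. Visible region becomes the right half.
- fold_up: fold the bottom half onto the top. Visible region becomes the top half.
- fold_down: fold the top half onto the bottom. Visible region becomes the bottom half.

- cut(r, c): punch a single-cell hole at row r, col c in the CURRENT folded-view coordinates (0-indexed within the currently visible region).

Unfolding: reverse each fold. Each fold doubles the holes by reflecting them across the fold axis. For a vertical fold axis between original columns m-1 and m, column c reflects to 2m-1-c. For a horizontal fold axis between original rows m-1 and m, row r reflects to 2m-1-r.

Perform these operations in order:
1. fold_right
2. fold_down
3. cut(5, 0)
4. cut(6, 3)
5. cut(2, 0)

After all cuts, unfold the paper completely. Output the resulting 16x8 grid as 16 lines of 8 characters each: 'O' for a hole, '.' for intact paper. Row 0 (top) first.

Op 1 fold_right: fold axis v@4; visible region now rows[0,16) x cols[4,8) = 16x4
Op 2 fold_down: fold axis h@8; visible region now rows[8,16) x cols[4,8) = 8x4
Op 3 cut(5, 0): punch at orig (13,4); cuts so far [(13, 4)]; region rows[8,16) x cols[4,8) = 8x4
Op 4 cut(6, 3): punch at orig (14,7); cuts so far [(13, 4), (14, 7)]; region rows[8,16) x cols[4,8) = 8x4
Op 5 cut(2, 0): punch at orig (10,4); cuts so far [(10, 4), (13, 4), (14, 7)]; region rows[8,16) x cols[4,8) = 8x4
Unfold 1 (reflect across h@8): 6 holes -> [(1, 7), (2, 4), (5, 4), (10, 4), (13, 4), (14, 7)]
Unfold 2 (reflect across v@4): 12 holes -> [(1, 0), (1, 7), (2, 3), (2, 4), (5, 3), (5, 4), (10, 3), (10, 4), (13, 3), (13, 4), (14, 0), (14, 7)]

Answer: ........
O......O
...OO...
........
........
...OO...
........
........
........
........
...OO...
........
........
...OO...
O......O
........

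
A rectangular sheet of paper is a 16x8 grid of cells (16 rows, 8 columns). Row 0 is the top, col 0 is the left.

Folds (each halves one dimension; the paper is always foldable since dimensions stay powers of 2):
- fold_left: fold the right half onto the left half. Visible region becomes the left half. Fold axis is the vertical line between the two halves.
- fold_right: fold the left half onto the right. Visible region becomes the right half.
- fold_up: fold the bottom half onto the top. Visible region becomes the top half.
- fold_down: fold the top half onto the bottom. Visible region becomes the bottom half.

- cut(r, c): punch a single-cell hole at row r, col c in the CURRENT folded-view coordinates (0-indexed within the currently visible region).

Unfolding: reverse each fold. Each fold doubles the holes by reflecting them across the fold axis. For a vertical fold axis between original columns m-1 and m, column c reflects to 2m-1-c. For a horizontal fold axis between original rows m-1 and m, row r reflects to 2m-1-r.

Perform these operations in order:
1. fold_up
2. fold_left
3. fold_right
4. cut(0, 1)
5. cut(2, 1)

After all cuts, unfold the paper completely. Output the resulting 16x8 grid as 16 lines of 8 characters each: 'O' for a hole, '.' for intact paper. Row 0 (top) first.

Answer: O..OO..O
........
O..OO..O
........
........
........
........
........
........
........
........
........
........
O..OO..O
........
O..OO..O

Derivation:
Op 1 fold_up: fold axis h@8; visible region now rows[0,8) x cols[0,8) = 8x8
Op 2 fold_left: fold axis v@4; visible region now rows[0,8) x cols[0,4) = 8x4
Op 3 fold_right: fold axis v@2; visible region now rows[0,8) x cols[2,4) = 8x2
Op 4 cut(0, 1): punch at orig (0,3); cuts so far [(0, 3)]; region rows[0,8) x cols[2,4) = 8x2
Op 5 cut(2, 1): punch at orig (2,3); cuts so far [(0, 3), (2, 3)]; region rows[0,8) x cols[2,4) = 8x2
Unfold 1 (reflect across v@2): 4 holes -> [(0, 0), (0, 3), (2, 0), (2, 3)]
Unfold 2 (reflect across v@4): 8 holes -> [(0, 0), (0, 3), (0, 4), (0, 7), (2, 0), (2, 3), (2, 4), (2, 7)]
Unfold 3 (reflect across h@8): 16 holes -> [(0, 0), (0, 3), (0, 4), (0, 7), (2, 0), (2, 3), (2, 4), (2, 7), (13, 0), (13, 3), (13, 4), (13, 7), (15, 0), (15, 3), (15, 4), (15, 7)]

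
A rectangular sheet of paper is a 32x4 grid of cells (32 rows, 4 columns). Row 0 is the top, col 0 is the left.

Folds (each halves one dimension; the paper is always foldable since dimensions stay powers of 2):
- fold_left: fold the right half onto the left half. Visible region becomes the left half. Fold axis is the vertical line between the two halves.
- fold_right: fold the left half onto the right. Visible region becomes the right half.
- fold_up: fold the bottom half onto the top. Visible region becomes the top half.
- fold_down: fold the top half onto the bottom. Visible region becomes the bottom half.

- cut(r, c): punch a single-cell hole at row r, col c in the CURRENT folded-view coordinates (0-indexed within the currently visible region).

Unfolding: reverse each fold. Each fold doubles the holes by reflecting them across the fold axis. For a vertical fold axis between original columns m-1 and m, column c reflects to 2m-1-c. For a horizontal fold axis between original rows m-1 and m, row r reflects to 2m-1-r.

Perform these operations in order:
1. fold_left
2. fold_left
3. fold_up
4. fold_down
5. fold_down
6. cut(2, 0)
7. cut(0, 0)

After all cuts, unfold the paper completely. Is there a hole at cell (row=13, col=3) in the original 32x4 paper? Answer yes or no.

Answer: no

Derivation:
Op 1 fold_left: fold axis v@2; visible region now rows[0,32) x cols[0,2) = 32x2
Op 2 fold_left: fold axis v@1; visible region now rows[0,32) x cols[0,1) = 32x1
Op 3 fold_up: fold axis h@16; visible region now rows[0,16) x cols[0,1) = 16x1
Op 4 fold_down: fold axis h@8; visible region now rows[8,16) x cols[0,1) = 8x1
Op 5 fold_down: fold axis h@12; visible region now rows[12,16) x cols[0,1) = 4x1
Op 6 cut(2, 0): punch at orig (14,0); cuts so far [(14, 0)]; region rows[12,16) x cols[0,1) = 4x1
Op 7 cut(0, 0): punch at orig (12,0); cuts so far [(12, 0), (14, 0)]; region rows[12,16) x cols[0,1) = 4x1
Unfold 1 (reflect across h@12): 4 holes -> [(9, 0), (11, 0), (12, 0), (14, 0)]
Unfold 2 (reflect across h@8): 8 holes -> [(1, 0), (3, 0), (4, 0), (6, 0), (9, 0), (11, 0), (12, 0), (14, 0)]
Unfold 3 (reflect across h@16): 16 holes -> [(1, 0), (3, 0), (4, 0), (6, 0), (9, 0), (11, 0), (12, 0), (14, 0), (17, 0), (19, 0), (20, 0), (22, 0), (25, 0), (27, 0), (28, 0), (30, 0)]
Unfold 4 (reflect across v@1): 32 holes -> [(1, 0), (1, 1), (3, 0), (3, 1), (4, 0), (4, 1), (6, 0), (6, 1), (9, 0), (9, 1), (11, 0), (11, 1), (12, 0), (12, 1), (14, 0), (14, 1), (17, 0), (17, 1), (19, 0), (19, 1), (20, 0), (20, 1), (22, 0), (22, 1), (25, 0), (25, 1), (27, 0), (27, 1), (28, 0), (28, 1), (30, 0), (30, 1)]
Unfold 5 (reflect across v@2): 64 holes -> [(1, 0), (1, 1), (1, 2), (1, 3), (3, 0), (3, 1), (3, 2), (3, 3), (4, 0), (4, 1), (4, 2), (4, 3), (6, 0), (6, 1), (6, 2), (6, 3), (9, 0), (9, 1), (9, 2), (9, 3), (11, 0), (11, 1), (11, 2), (11, 3), (12, 0), (12, 1), (12, 2), (12, 3), (14, 0), (14, 1), (14, 2), (14, 3), (17, 0), (17, 1), (17, 2), (17, 3), (19, 0), (19, 1), (19, 2), (19, 3), (20, 0), (20, 1), (20, 2), (20, 3), (22, 0), (22, 1), (22, 2), (22, 3), (25, 0), (25, 1), (25, 2), (25, 3), (27, 0), (27, 1), (27, 2), (27, 3), (28, 0), (28, 1), (28, 2), (28, 3), (30, 0), (30, 1), (30, 2), (30, 3)]
Holes: [(1, 0), (1, 1), (1, 2), (1, 3), (3, 0), (3, 1), (3, 2), (3, 3), (4, 0), (4, 1), (4, 2), (4, 3), (6, 0), (6, 1), (6, 2), (6, 3), (9, 0), (9, 1), (9, 2), (9, 3), (11, 0), (11, 1), (11, 2), (11, 3), (12, 0), (12, 1), (12, 2), (12, 3), (14, 0), (14, 1), (14, 2), (14, 3), (17, 0), (17, 1), (17, 2), (17, 3), (19, 0), (19, 1), (19, 2), (19, 3), (20, 0), (20, 1), (20, 2), (20, 3), (22, 0), (22, 1), (22, 2), (22, 3), (25, 0), (25, 1), (25, 2), (25, 3), (27, 0), (27, 1), (27, 2), (27, 3), (28, 0), (28, 1), (28, 2), (28, 3), (30, 0), (30, 1), (30, 2), (30, 3)]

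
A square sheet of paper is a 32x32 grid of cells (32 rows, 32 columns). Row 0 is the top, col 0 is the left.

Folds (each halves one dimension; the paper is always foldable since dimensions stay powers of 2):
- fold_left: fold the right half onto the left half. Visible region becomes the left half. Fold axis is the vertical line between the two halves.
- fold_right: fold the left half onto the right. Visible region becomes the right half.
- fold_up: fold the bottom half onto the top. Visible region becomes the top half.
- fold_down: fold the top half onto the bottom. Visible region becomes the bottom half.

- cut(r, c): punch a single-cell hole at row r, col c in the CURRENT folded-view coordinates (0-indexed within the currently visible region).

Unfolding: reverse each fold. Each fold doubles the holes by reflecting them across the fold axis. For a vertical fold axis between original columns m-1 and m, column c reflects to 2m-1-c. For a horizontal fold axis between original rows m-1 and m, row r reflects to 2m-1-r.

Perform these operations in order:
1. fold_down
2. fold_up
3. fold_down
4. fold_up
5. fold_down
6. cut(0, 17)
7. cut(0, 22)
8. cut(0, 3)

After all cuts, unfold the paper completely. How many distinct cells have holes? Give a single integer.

Op 1 fold_down: fold axis h@16; visible region now rows[16,32) x cols[0,32) = 16x32
Op 2 fold_up: fold axis h@24; visible region now rows[16,24) x cols[0,32) = 8x32
Op 3 fold_down: fold axis h@20; visible region now rows[20,24) x cols[0,32) = 4x32
Op 4 fold_up: fold axis h@22; visible region now rows[20,22) x cols[0,32) = 2x32
Op 5 fold_down: fold axis h@21; visible region now rows[21,22) x cols[0,32) = 1x32
Op 6 cut(0, 17): punch at orig (21,17); cuts so far [(21, 17)]; region rows[21,22) x cols[0,32) = 1x32
Op 7 cut(0, 22): punch at orig (21,22); cuts so far [(21, 17), (21, 22)]; region rows[21,22) x cols[0,32) = 1x32
Op 8 cut(0, 3): punch at orig (21,3); cuts so far [(21, 3), (21, 17), (21, 22)]; region rows[21,22) x cols[0,32) = 1x32
Unfold 1 (reflect across h@21): 6 holes -> [(20, 3), (20, 17), (20, 22), (21, 3), (21, 17), (21, 22)]
Unfold 2 (reflect across h@22): 12 holes -> [(20, 3), (20, 17), (20, 22), (21, 3), (21, 17), (21, 22), (22, 3), (22, 17), (22, 22), (23, 3), (23, 17), (23, 22)]
Unfold 3 (reflect across h@20): 24 holes -> [(16, 3), (16, 17), (16, 22), (17, 3), (17, 17), (17, 22), (18, 3), (18, 17), (18, 22), (19, 3), (19, 17), (19, 22), (20, 3), (20, 17), (20, 22), (21, 3), (21, 17), (21, 22), (22, 3), (22, 17), (22, 22), (23, 3), (23, 17), (23, 22)]
Unfold 4 (reflect across h@24): 48 holes -> [(16, 3), (16, 17), (16, 22), (17, 3), (17, 17), (17, 22), (18, 3), (18, 17), (18, 22), (19, 3), (19, 17), (19, 22), (20, 3), (20, 17), (20, 22), (21, 3), (21, 17), (21, 22), (22, 3), (22, 17), (22, 22), (23, 3), (23, 17), (23, 22), (24, 3), (24, 17), (24, 22), (25, 3), (25, 17), (25, 22), (26, 3), (26, 17), (26, 22), (27, 3), (27, 17), (27, 22), (28, 3), (28, 17), (28, 22), (29, 3), (29, 17), (29, 22), (30, 3), (30, 17), (30, 22), (31, 3), (31, 17), (31, 22)]
Unfold 5 (reflect across h@16): 96 holes -> [(0, 3), (0, 17), (0, 22), (1, 3), (1, 17), (1, 22), (2, 3), (2, 17), (2, 22), (3, 3), (3, 17), (3, 22), (4, 3), (4, 17), (4, 22), (5, 3), (5, 17), (5, 22), (6, 3), (6, 17), (6, 22), (7, 3), (7, 17), (7, 22), (8, 3), (8, 17), (8, 22), (9, 3), (9, 17), (9, 22), (10, 3), (10, 17), (10, 22), (11, 3), (11, 17), (11, 22), (12, 3), (12, 17), (12, 22), (13, 3), (13, 17), (13, 22), (14, 3), (14, 17), (14, 22), (15, 3), (15, 17), (15, 22), (16, 3), (16, 17), (16, 22), (17, 3), (17, 17), (17, 22), (18, 3), (18, 17), (18, 22), (19, 3), (19, 17), (19, 22), (20, 3), (20, 17), (20, 22), (21, 3), (21, 17), (21, 22), (22, 3), (22, 17), (22, 22), (23, 3), (23, 17), (23, 22), (24, 3), (24, 17), (24, 22), (25, 3), (25, 17), (25, 22), (26, 3), (26, 17), (26, 22), (27, 3), (27, 17), (27, 22), (28, 3), (28, 17), (28, 22), (29, 3), (29, 17), (29, 22), (30, 3), (30, 17), (30, 22), (31, 3), (31, 17), (31, 22)]

Answer: 96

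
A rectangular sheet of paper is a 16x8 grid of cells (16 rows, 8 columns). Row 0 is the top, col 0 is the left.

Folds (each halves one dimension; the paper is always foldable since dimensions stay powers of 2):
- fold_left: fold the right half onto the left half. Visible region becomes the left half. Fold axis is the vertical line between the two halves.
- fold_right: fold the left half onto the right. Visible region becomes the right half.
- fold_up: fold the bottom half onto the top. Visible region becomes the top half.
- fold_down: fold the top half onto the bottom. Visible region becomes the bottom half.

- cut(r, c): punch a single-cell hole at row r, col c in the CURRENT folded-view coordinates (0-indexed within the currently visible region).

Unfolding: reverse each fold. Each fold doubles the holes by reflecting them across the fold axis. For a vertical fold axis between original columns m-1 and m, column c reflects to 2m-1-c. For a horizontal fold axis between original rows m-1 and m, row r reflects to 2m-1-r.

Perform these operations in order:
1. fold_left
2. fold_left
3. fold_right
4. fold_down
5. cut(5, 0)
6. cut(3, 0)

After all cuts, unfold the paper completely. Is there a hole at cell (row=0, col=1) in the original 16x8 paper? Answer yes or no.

Op 1 fold_left: fold axis v@4; visible region now rows[0,16) x cols[0,4) = 16x4
Op 2 fold_left: fold axis v@2; visible region now rows[0,16) x cols[0,2) = 16x2
Op 3 fold_right: fold axis v@1; visible region now rows[0,16) x cols[1,2) = 16x1
Op 4 fold_down: fold axis h@8; visible region now rows[8,16) x cols[1,2) = 8x1
Op 5 cut(5, 0): punch at orig (13,1); cuts so far [(13, 1)]; region rows[8,16) x cols[1,2) = 8x1
Op 6 cut(3, 0): punch at orig (11,1); cuts so far [(11, 1), (13, 1)]; region rows[8,16) x cols[1,2) = 8x1
Unfold 1 (reflect across h@8): 4 holes -> [(2, 1), (4, 1), (11, 1), (13, 1)]
Unfold 2 (reflect across v@1): 8 holes -> [(2, 0), (2, 1), (4, 0), (4, 1), (11, 0), (11, 1), (13, 0), (13, 1)]
Unfold 3 (reflect across v@2): 16 holes -> [(2, 0), (2, 1), (2, 2), (2, 3), (4, 0), (4, 1), (4, 2), (4, 3), (11, 0), (11, 1), (11, 2), (11, 3), (13, 0), (13, 1), (13, 2), (13, 3)]
Unfold 4 (reflect across v@4): 32 holes -> [(2, 0), (2, 1), (2, 2), (2, 3), (2, 4), (2, 5), (2, 6), (2, 7), (4, 0), (4, 1), (4, 2), (4, 3), (4, 4), (4, 5), (4, 6), (4, 7), (11, 0), (11, 1), (11, 2), (11, 3), (11, 4), (11, 5), (11, 6), (11, 7), (13, 0), (13, 1), (13, 2), (13, 3), (13, 4), (13, 5), (13, 6), (13, 7)]
Holes: [(2, 0), (2, 1), (2, 2), (2, 3), (2, 4), (2, 5), (2, 6), (2, 7), (4, 0), (4, 1), (4, 2), (4, 3), (4, 4), (4, 5), (4, 6), (4, 7), (11, 0), (11, 1), (11, 2), (11, 3), (11, 4), (11, 5), (11, 6), (11, 7), (13, 0), (13, 1), (13, 2), (13, 3), (13, 4), (13, 5), (13, 6), (13, 7)]

Answer: no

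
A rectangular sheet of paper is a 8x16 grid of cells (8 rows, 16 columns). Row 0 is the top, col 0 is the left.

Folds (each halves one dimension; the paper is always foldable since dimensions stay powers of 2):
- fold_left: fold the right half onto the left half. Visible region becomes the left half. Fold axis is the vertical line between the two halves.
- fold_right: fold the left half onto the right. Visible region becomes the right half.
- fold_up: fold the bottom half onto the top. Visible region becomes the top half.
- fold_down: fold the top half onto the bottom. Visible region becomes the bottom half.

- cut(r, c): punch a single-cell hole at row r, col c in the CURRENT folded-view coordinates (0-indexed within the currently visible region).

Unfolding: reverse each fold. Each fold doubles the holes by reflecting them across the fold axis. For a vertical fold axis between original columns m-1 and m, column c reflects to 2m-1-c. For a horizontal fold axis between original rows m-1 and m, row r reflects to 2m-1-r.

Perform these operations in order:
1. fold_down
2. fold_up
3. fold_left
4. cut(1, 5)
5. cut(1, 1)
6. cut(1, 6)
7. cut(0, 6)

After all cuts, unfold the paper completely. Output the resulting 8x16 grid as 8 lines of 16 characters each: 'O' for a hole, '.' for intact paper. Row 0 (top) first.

Op 1 fold_down: fold axis h@4; visible region now rows[4,8) x cols[0,16) = 4x16
Op 2 fold_up: fold axis h@6; visible region now rows[4,6) x cols[0,16) = 2x16
Op 3 fold_left: fold axis v@8; visible region now rows[4,6) x cols[0,8) = 2x8
Op 4 cut(1, 5): punch at orig (5,5); cuts so far [(5, 5)]; region rows[4,6) x cols[0,8) = 2x8
Op 5 cut(1, 1): punch at orig (5,1); cuts so far [(5, 1), (5, 5)]; region rows[4,6) x cols[0,8) = 2x8
Op 6 cut(1, 6): punch at orig (5,6); cuts so far [(5, 1), (5, 5), (5, 6)]; region rows[4,6) x cols[0,8) = 2x8
Op 7 cut(0, 6): punch at orig (4,6); cuts so far [(4, 6), (5, 1), (5, 5), (5, 6)]; region rows[4,6) x cols[0,8) = 2x8
Unfold 1 (reflect across v@8): 8 holes -> [(4, 6), (4, 9), (5, 1), (5, 5), (5, 6), (5, 9), (5, 10), (5, 14)]
Unfold 2 (reflect across h@6): 16 holes -> [(4, 6), (4, 9), (5, 1), (5, 5), (5, 6), (5, 9), (5, 10), (5, 14), (6, 1), (6, 5), (6, 6), (6, 9), (6, 10), (6, 14), (7, 6), (7, 9)]
Unfold 3 (reflect across h@4): 32 holes -> [(0, 6), (0, 9), (1, 1), (1, 5), (1, 6), (1, 9), (1, 10), (1, 14), (2, 1), (2, 5), (2, 6), (2, 9), (2, 10), (2, 14), (3, 6), (3, 9), (4, 6), (4, 9), (5, 1), (5, 5), (5, 6), (5, 9), (5, 10), (5, 14), (6, 1), (6, 5), (6, 6), (6, 9), (6, 10), (6, 14), (7, 6), (7, 9)]

Answer: ......O..O......
.O...OO..OO...O.
.O...OO..OO...O.
......O..O......
......O..O......
.O...OO..OO...O.
.O...OO..OO...O.
......O..O......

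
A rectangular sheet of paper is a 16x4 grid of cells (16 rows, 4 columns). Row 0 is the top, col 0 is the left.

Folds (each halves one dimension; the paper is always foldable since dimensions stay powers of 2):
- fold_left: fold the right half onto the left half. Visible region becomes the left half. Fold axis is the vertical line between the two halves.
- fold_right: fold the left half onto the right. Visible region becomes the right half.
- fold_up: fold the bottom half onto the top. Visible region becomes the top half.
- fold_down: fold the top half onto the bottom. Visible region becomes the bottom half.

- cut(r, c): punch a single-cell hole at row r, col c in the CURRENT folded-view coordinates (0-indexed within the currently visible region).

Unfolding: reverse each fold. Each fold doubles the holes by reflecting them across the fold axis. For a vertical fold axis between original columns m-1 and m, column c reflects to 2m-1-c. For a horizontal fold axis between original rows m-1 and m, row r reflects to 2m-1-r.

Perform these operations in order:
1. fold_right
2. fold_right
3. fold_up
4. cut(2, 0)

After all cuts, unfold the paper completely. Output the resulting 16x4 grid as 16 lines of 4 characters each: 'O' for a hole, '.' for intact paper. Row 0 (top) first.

Answer: ....
....
OOOO
....
....
....
....
....
....
....
....
....
....
OOOO
....
....

Derivation:
Op 1 fold_right: fold axis v@2; visible region now rows[0,16) x cols[2,4) = 16x2
Op 2 fold_right: fold axis v@3; visible region now rows[0,16) x cols[3,4) = 16x1
Op 3 fold_up: fold axis h@8; visible region now rows[0,8) x cols[3,4) = 8x1
Op 4 cut(2, 0): punch at orig (2,3); cuts so far [(2, 3)]; region rows[0,8) x cols[3,4) = 8x1
Unfold 1 (reflect across h@8): 2 holes -> [(2, 3), (13, 3)]
Unfold 2 (reflect across v@3): 4 holes -> [(2, 2), (2, 3), (13, 2), (13, 3)]
Unfold 3 (reflect across v@2): 8 holes -> [(2, 0), (2, 1), (2, 2), (2, 3), (13, 0), (13, 1), (13, 2), (13, 3)]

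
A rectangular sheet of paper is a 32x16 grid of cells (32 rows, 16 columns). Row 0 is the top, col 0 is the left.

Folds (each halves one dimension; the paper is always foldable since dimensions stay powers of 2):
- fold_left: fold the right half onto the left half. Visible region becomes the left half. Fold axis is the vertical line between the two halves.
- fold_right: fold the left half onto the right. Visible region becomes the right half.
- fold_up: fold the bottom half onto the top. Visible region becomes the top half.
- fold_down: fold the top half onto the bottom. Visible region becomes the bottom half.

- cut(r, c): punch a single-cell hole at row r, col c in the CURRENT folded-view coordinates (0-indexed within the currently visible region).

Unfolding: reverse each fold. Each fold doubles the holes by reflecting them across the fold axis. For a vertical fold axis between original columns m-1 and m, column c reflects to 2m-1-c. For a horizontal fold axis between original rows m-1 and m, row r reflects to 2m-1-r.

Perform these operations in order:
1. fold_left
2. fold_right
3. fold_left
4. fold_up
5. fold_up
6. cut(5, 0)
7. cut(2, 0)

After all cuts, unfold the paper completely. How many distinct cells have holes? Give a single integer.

Answer: 64

Derivation:
Op 1 fold_left: fold axis v@8; visible region now rows[0,32) x cols[0,8) = 32x8
Op 2 fold_right: fold axis v@4; visible region now rows[0,32) x cols[4,8) = 32x4
Op 3 fold_left: fold axis v@6; visible region now rows[0,32) x cols[4,6) = 32x2
Op 4 fold_up: fold axis h@16; visible region now rows[0,16) x cols[4,6) = 16x2
Op 5 fold_up: fold axis h@8; visible region now rows[0,8) x cols[4,6) = 8x2
Op 6 cut(5, 0): punch at orig (5,4); cuts so far [(5, 4)]; region rows[0,8) x cols[4,6) = 8x2
Op 7 cut(2, 0): punch at orig (2,4); cuts so far [(2, 4), (5, 4)]; region rows[0,8) x cols[4,6) = 8x2
Unfold 1 (reflect across h@8): 4 holes -> [(2, 4), (5, 4), (10, 4), (13, 4)]
Unfold 2 (reflect across h@16): 8 holes -> [(2, 4), (5, 4), (10, 4), (13, 4), (18, 4), (21, 4), (26, 4), (29, 4)]
Unfold 3 (reflect across v@6): 16 holes -> [(2, 4), (2, 7), (5, 4), (5, 7), (10, 4), (10, 7), (13, 4), (13, 7), (18, 4), (18, 7), (21, 4), (21, 7), (26, 4), (26, 7), (29, 4), (29, 7)]
Unfold 4 (reflect across v@4): 32 holes -> [(2, 0), (2, 3), (2, 4), (2, 7), (5, 0), (5, 3), (5, 4), (5, 7), (10, 0), (10, 3), (10, 4), (10, 7), (13, 0), (13, 3), (13, 4), (13, 7), (18, 0), (18, 3), (18, 4), (18, 7), (21, 0), (21, 3), (21, 4), (21, 7), (26, 0), (26, 3), (26, 4), (26, 7), (29, 0), (29, 3), (29, 4), (29, 7)]
Unfold 5 (reflect across v@8): 64 holes -> [(2, 0), (2, 3), (2, 4), (2, 7), (2, 8), (2, 11), (2, 12), (2, 15), (5, 0), (5, 3), (5, 4), (5, 7), (5, 8), (5, 11), (5, 12), (5, 15), (10, 0), (10, 3), (10, 4), (10, 7), (10, 8), (10, 11), (10, 12), (10, 15), (13, 0), (13, 3), (13, 4), (13, 7), (13, 8), (13, 11), (13, 12), (13, 15), (18, 0), (18, 3), (18, 4), (18, 7), (18, 8), (18, 11), (18, 12), (18, 15), (21, 0), (21, 3), (21, 4), (21, 7), (21, 8), (21, 11), (21, 12), (21, 15), (26, 0), (26, 3), (26, 4), (26, 7), (26, 8), (26, 11), (26, 12), (26, 15), (29, 0), (29, 3), (29, 4), (29, 7), (29, 8), (29, 11), (29, 12), (29, 15)]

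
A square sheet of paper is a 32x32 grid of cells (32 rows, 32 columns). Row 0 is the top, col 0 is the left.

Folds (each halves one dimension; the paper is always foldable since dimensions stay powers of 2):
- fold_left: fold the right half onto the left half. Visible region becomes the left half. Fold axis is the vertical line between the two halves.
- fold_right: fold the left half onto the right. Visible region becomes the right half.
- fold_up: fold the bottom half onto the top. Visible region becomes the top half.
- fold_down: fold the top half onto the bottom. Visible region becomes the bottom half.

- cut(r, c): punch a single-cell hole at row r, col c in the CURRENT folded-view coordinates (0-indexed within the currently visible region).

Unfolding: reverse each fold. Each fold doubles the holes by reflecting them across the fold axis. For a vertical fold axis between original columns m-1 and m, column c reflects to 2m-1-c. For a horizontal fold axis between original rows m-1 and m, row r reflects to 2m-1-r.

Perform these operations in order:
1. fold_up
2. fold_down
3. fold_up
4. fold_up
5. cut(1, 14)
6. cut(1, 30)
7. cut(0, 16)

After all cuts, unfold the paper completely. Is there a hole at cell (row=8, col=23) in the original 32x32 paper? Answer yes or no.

Op 1 fold_up: fold axis h@16; visible region now rows[0,16) x cols[0,32) = 16x32
Op 2 fold_down: fold axis h@8; visible region now rows[8,16) x cols[0,32) = 8x32
Op 3 fold_up: fold axis h@12; visible region now rows[8,12) x cols[0,32) = 4x32
Op 4 fold_up: fold axis h@10; visible region now rows[8,10) x cols[0,32) = 2x32
Op 5 cut(1, 14): punch at orig (9,14); cuts so far [(9, 14)]; region rows[8,10) x cols[0,32) = 2x32
Op 6 cut(1, 30): punch at orig (9,30); cuts so far [(9, 14), (9, 30)]; region rows[8,10) x cols[0,32) = 2x32
Op 7 cut(0, 16): punch at orig (8,16); cuts so far [(8, 16), (9, 14), (9, 30)]; region rows[8,10) x cols[0,32) = 2x32
Unfold 1 (reflect across h@10): 6 holes -> [(8, 16), (9, 14), (9, 30), (10, 14), (10, 30), (11, 16)]
Unfold 2 (reflect across h@12): 12 holes -> [(8, 16), (9, 14), (9, 30), (10, 14), (10, 30), (11, 16), (12, 16), (13, 14), (13, 30), (14, 14), (14, 30), (15, 16)]
Unfold 3 (reflect across h@8): 24 holes -> [(0, 16), (1, 14), (1, 30), (2, 14), (2, 30), (3, 16), (4, 16), (5, 14), (5, 30), (6, 14), (6, 30), (7, 16), (8, 16), (9, 14), (9, 30), (10, 14), (10, 30), (11, 16), (12, 16), (13, 14), (13, 30), (14, 14), (14, 30), (15, 16)]
Unfold 4 (reflect across h@16): 48 holes -> [(0, 16), (1, 14), (1, 30), (2, 14), (2, 30), (3, 16), (4, 16), (5, 14), (5, 30), (6, 14), (6, 30), (7, 16), (8, 16), (9, 14), (9, 30), (10, 14), (10, 30), (11, 16), (12, 16), (13, 14), (13, 30), (14, 14), (14, 30), (15, 16), (16, 16), (17, 14), (17, 30), (18, 14), (18, 30), (19, 16), (20, 16), (21, 14), (21, 30), (22, 14), (22, 30), (23, 16), (24, 16), (25, 14), (25, 30), (26, 14), (26, 30), (27, 16), (28, 16), (29, 14), (29, 30), (30, 14), (30, 30), (31, 16)]
Holes: [(0, 16), (1, 14), (1, 30), (2, 14), (2, 30), (3, 16), (4, 16), (5, 14), (5, 30), (6, 14), (6, 30), (7, 16), (8, 16), (9, 14), (9, 30), (10, 14), (10, 30), (11, 16), (12, 16), (13, 14), (13, 30), (14, 14), (14, 30), (15, 16), (16, 16), (17, 14), (17, 30), (18, 14), (18, 30), (19, 16), (20, 16), (21, 14), (21, 30), (22, 14), (22, 30), (23, 16), (24, 16), (25, 14), (25, 30), (26, 14), (26, 30), (27, 16), (28, 16), (29, 14), (29, 30), (30, 14), (30, 30), (31, 16)]

Answer: no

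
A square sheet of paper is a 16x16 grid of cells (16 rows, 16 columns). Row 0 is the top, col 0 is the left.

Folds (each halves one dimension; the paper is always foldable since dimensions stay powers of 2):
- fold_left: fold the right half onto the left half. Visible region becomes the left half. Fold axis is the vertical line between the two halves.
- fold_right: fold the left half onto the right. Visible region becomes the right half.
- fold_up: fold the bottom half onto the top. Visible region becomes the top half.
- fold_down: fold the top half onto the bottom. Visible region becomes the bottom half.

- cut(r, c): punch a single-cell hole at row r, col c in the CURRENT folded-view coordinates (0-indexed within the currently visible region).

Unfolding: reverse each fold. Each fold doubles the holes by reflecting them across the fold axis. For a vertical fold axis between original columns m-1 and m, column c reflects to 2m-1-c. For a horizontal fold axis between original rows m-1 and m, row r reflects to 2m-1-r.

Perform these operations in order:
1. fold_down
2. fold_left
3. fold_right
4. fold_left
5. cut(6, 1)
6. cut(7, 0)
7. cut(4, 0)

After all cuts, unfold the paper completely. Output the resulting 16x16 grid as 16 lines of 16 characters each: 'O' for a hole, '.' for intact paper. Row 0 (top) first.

Answer: O..OO..OO..OO..O
.OO..OO..OO..OO.
................
O..OO..OO..OO..O
................
................
................
................
................
................
................
................
O..OO..OO..OO..O
................
.OO..OO..OO..OO.
O..OO..OO..OO..O

Derivation:
Op 1 fold_down: fold axis h@8; visible region now rows[8,16) x cols[0,16) = 8x16
Op 2 fold_left: fold axis v@8; visible region now rows[8,16) x cols[0,8) = 8x8
Op 3 fold_right: fold axis v@4; visible region now rows[8,16) x cols[4,8) = 8x4
Op 4 fold_left: fold axis v@6; visible region now rows[8,16) x cols[4,6) = 8x2
Op 5 cut(6, 1): punch at orig (14,5); cuts so far [(14, 5)]; region rows[8,16) x cols[4,6) = 8x2
Op 6 cut(7, 0): punch at orig (15,4); cuts so far [(14, 5), (15, 4)]; region rows[8,16) x cols[4,6) = 8x2
Op 7 cut(4, 0): punch at orig (12,4); cuts so far [(12, 4), (14, 5), (15, 4)]; region rows[8,16) x cols[4,6) = 8x2
Unfold 1 (reflect across v@6): 6 holes -> [(12, 4), (12, 7), (14, 5), (14, 6), (15, 4), (15, 7)]
Unfold 2 (reflect across v@4): 12 holes -> [(12, 0), (12, 3), (12, 4), (12, 7), (14, 1), (14, 2), (14, 5), (14, 6), (15, 0), (15, 3), (15, 4), (15, 7)]
Unfold 3 (reflect across v@8): 24 holes -> [(12, 0), (12, 3), (12, 4), (12, 7), (12, 8), (12, 11), (12, 12), (12, 15), (14, 1), (14, 2), (14, 5), (14, 6), (14, 9), (14, 10), (14, 13), (14, 14), (15, 0), (15, 3), (15, 4), (15, 7), (15, 8), (15, 11), (15, 12), (15, 15)]
Unfold 4 (reflect across h@8): 48 holes -> [(0, 0), (0, 3), (0, 4), (0, 7), (0, 8), (0, 11), (0, 12), (0, 15), (1, 1), (1, 2), (1, 5), (1, 6), (1, 9), (1, 10), (1, 13), (1, 14), (3, 0), (3, 3), (3, 4), (3, 7), (3, 8), (3, 11), (3, 12), (3, 15), (12, 0), (12, 3), (12, 4), (12, 7), (12, 8), (12, 11), (12, 12), (12, 15), (14, 1), (14, 2), (14, 5), (14, 6), (14, 9), (14, 10), (14, 13), (14, 14), (15, 0), (15, 3), (15, 4), (15, 7), (15, 8), (15, 11), (15, 12), (15, 15)]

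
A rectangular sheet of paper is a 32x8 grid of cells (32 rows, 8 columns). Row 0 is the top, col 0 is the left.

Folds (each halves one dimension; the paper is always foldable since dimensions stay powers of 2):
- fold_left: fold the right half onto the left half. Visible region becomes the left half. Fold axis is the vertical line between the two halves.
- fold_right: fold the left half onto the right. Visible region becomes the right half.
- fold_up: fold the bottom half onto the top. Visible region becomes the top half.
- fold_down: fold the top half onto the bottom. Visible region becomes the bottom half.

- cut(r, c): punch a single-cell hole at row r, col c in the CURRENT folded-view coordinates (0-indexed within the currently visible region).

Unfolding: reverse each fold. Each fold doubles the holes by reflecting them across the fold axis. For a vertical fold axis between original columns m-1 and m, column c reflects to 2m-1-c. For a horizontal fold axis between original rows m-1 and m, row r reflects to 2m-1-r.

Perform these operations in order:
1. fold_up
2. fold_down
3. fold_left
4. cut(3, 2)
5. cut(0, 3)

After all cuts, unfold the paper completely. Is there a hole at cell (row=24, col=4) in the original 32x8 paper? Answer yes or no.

Answer: yes

Derivation:
Op 1 fold_up: fold axis h@16; visible region now rows[0,16) x cols[0,8) = 16x8
Op 2 fold_down: fold axis h@8; visible region now rows[8,16) x cols[0,8) = 8x8
Op 3 fold_left: fold axis v@4; visible region now rows[8,16) x cols[0,4) = 8x4
Op 4 cut(3, 2): punch at orig (11,2); cuts so far [(11, 2)]; region rows[8,16) x cols[0,4) = 8x4
Op 5 cut(0, 3): punch at orig (8,3); cuts so far [(8, 3), (11, 2)]; region rows[8,16) x cols[0,4) = 8x4
Unfold 1 (reflect across v@4): 4 holes -> [(8, 3), (8, 4), (11, 2), (11, 5)]
Unfold 2 (reflect across h@8): 8 holes -> [(4, 2), (4, 5), (7, 3), (7, 4), (8, 3), (8, 4), (11, 2), (11, 5)]
Unfold 3 (reflect across h@16): 16 holes -> [(4, 2), (4, 5), (7, 3), (7, 4), (8, 3), (8, 4), (11, 2), (11, 5), (20, 2), (20, 5), (23, 3), (23, 4), (24, 3), (24, 4), (27, 2), (27, 5)]
Holes: [(4, 2), (4, 5), (7, 3), (7, 4), (8, 3), (8, 4), (11, 2), (11, 5), (20, 2), (20, 5), (23, 3), (23, 4), (24, 3), (24, 4), (27, 2), (27, 5)]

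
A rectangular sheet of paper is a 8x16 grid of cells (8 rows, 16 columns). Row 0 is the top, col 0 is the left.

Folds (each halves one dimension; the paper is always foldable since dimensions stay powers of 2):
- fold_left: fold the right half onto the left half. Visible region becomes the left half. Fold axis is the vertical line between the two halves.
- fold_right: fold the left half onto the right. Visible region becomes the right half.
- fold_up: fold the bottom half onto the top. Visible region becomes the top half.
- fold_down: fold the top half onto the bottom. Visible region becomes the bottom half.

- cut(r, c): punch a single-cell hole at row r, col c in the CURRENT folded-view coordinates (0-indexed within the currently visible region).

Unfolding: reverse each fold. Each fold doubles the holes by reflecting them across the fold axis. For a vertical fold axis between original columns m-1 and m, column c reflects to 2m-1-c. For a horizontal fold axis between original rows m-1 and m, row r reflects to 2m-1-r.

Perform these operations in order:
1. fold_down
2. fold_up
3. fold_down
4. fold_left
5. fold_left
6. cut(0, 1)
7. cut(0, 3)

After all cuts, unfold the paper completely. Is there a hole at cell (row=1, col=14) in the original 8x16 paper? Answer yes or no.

Answer: yes

Derivation:
Op 1 fold_down: fold axis h@4; visible region now rows[4,8) x cols[0,16) = 4x16
Op 2 fold_up: fold axis h@6; visible region now rows[4,6) x cols[0,16) = 2x16
Op 3 fold_down: fold axis h@5; visible region now rows[5,6) x cols[0,16) = 1x16
Op 4 fold_left: fold axis v@8; visible region now rows[5,6) x cols[0,8) = 1x8
Op 5 fold_left: fold axis v@4; visible region now rows[5,6) x cols[0,4) = 1x4
Op 6 cut(0, 1): punch at orig (5,1); cuts so far [(5, 1)]; region rows[5,6) x cols[0,4) = 1x4
Op 7 cut(0, 3): punch at orig (5,3); cuts so far [(5, 1), (5, 3)]; region rows[5,6) x cols[0,4) = 1x4
Unfold 1 (reflect across v@4): 4 holes -> [(5, 1), (5, 3), (5, 4), (5, 6)]
Unfold 2 (reflect across v@8): 8 holes -> [(5, 1), (5, 3), (5, 4), (5, 6), (5, 9), (5, 11), (5, 12), (5, 14)]
Unfold 3 (reflect across h@5): 16 holes -> [(4, 1), (4, 3), (4, 4), (4, 6), (4, 9), (4, 11), (4, 12), (4, 14), (5, 1), (5, 3), (5, 4), (5, 6), (5, 9), (5, 11), (5, 12), (5, 14)]
Unfold 4 (reflect across h@6): 32 holes -> [(4, 1), (4, 3), (4, 4), (4, 6), (4, 9), (4, 11), (4, 12), (4, 14), (5, 1), (5, 3), (5, 4), (5, 6), (5, 9), (5, 11), (5, 12), (5, 14), (6, 1), (6, 3), (6, 4), (6, 6), (6, 9), (6, 11), (6, 12), (6, 14), (7, 1), (7, 3), (7, 4), (7, 6), (7, 9), (7, 11), (7, 12), (7, 14)]
Unfold 5 (reflect across h@4): 64 holes -> [(0, 1), (0, 3), (0, 4), (0, 6), (0, 9), (0, 11), (0, 12), (0, 14), (1, 1), (1, 3), (1, 4), (1, 6), (1, 9), (1, 11), (1, 12), (1, 14), (2, 1), (2, 3), (2, 4), (2, 6), (2, 9), (2, 11), (2, 12), (2, 14), (3, 1), (3, 3), (3, 4), (3, 6), (3, 9), (3, 11), (3, 12), (3, 14), (4, 1), (4, 3), (4, 4), (4, 6), (4, 9), (4, 11), (4, 12), (4, 14), (5, 1), (5, 3), (5, 4), (5, 6), (5, 9), (5, 11), (5, 12), (5, 14), (6, 1), (6, 3), (6, 4), (6, 6), (6, 9), (6, 11), (6, 12), (6, 14), (7, 1), (7, 3), (7, 4), (7, 6), (7, 9), (7, 11), (7, 12), (7, 14)]
Holes: [(0, 1), (0, 3), (0, 4), (0, 6), (0, 9), (0, 11), (0, 12), (0, 14), (1, 1), (1, 3), (1, 4), (1, 6), (1, 9), (1, 11), (1, 12), (1, 14), (2, 1), (2, 3), (2, 4), (2, 6), (2, 9), (2, 11), (2, 12), (2, 14), (3, 1), (3, 3), (3, 4), (3, 6), (3, 9), (3, 11), (3, 12), (3, 14), (4, 1), (4, 3), (4, 4), (4, 6), (4, 9), (4, 11), (4, 12), (4, 14), (5, 1), (5, 3), (5, 4), (5, 6), (5, 9), (5, 11), (5, 12), (5, 14), (6, 1), (6, 3), (6, 4), (6, 6), (6, 9), (6, 11), (6, 12), (6, 14), (7, 1), (7, 3), (7, 4), (7, 6), (7, 9), (7, 11), (7, 12), (7, 14)]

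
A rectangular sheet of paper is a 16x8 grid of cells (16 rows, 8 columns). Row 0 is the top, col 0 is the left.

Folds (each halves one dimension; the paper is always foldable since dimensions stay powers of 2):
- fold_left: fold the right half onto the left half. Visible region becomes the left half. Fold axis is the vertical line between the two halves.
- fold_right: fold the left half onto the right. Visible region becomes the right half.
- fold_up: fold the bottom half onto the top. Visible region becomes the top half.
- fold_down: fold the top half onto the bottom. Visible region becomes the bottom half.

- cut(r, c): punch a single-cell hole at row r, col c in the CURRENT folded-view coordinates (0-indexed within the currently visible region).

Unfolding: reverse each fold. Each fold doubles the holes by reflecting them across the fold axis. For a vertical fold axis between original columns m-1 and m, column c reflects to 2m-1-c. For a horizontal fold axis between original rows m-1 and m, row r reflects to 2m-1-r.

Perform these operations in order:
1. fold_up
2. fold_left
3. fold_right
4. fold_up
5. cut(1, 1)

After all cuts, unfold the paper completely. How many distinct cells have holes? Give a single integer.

Op 1 fold_up: fold axis h@8; visible region now rows[0,8) x cols[0,8) = 8x8
Op 2 fold_left: fold axis v@4; visible region now rows[0,8) x cols[0,4) = 8x4
Op 3 fold_right: fold axis v@2; visible region now rows[0,8) x cols[2,4) = 8x2
Op 4 fold_up: fold axis h@4; visible region now rows[0,4) x cols[2,4) = 4x2
Op 5 cut(1, 1): punch at orig (1,3); cuts so far [(1, 3)]; region rows[0,4) x cols[2,4) = 4x2
Unfold 1 (reflect across h@4): 2 holes -> [(1, 3), (6, 3)]
Unfold 2 (reflect across v@2): 4 holes -> [(1, 0), (1, 3), (6, 0), (6, 3)]
Unfold 3 (reflect across v@4): 8 holes -> [(1, 0), (1, 3), (1, 4), (1, 7), (6, 0), (6, 3), (6, 4), (6, 7)]
Unfold 4 (reflect across h@8): 16 holes -> [(1, 0), (1, 3), (1, 4), (1, 7), (6, 0), (6, 3), (6, 4), (6, 7), (9, 0), (9, 3), (9, 4), (9, 7), (14, 0), (14, 3), (14, 4), (14, 7)]

Answer: 16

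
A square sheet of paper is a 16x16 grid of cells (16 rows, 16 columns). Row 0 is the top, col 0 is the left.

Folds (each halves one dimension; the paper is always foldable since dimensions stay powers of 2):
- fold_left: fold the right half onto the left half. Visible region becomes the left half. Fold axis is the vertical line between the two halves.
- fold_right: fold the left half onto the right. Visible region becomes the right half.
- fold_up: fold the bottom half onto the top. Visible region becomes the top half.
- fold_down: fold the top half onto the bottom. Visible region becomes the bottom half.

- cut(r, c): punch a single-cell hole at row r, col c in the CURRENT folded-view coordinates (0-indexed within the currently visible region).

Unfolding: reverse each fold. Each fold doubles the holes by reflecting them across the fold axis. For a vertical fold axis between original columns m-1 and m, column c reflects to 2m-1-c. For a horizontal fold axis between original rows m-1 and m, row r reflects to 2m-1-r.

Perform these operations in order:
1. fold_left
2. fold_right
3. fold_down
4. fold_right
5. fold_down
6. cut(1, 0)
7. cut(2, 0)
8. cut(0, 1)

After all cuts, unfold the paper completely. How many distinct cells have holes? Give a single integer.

Op 1 fold_left: fold axis v@8; visible region now rows[0,16) x cols[0,8) = 16x8
Op 2 fold_right: fold axis v@4; visible region now rows[0,16) x cols[4,8) = 16x4
Op 3 fold_down: fold axis h@8; visible region now rows[8,16) x cols[4,8) = 8x4
Op 4 fold_right: fold axis v@6; visible region now rows[8,16) x cols[6,8) = 8x2
Op 5 fold_down: fold axis h@12; visible region now rows[12,16) x cols[6,8) = 4x2
Op 6 cut(1, 0): punch at orig (13,6); cuts so far [(13, 6)]; region rows[12,16) x cols[6,8) = 4x2
Op 7 cut(2, 0): punch at orig (14,6); cuts so far [(13, 6), (14, 6)]; region rows[12,16) x cols[6,8) = 4x2
Op 8 cut(0, 1): punch at orig (12,7); cuts so far [(12, 7), (13, 6), (14, 6)]; region rows[12,16) x cols[6,8) = 4x2
Unfold 1 (reflect across h@12): 6 holes -> [(9, 6), (10, 6), (11, 7), (12, 7), (13, 6), (14, 6)]
Unfold 2 (reflect across v@6): 12 holes -> [(9, 5), (9, 6), (10, 5), (10, 6), (11, 4), (11, 7), (12, 4), (12, 7), (13, 5), (13, 6), (14, 5), (14, 6)]
Unfold 3 (reflect across h@8): 24 holes -> [(1, 5), (1, 6), (2, 5), (2, 6), (3, 4), (3, 7), (4, 4), (4, 7), (5, 5), (5, 6), (6, 5), (6, 6), (9, 5), (9, 6), (10, 5), (10, 6), (11, 4), (11, 7), (12, 4), (12, 7), (13, 5), (13, 6), (14, 5), (14, 6)]
Unfold 4 (reflect across v@4): 48 holes -> [(1, 1), (1, 2), (1, 5), (1, 6), (2, 1), (2, 2), (2, 5), (2, 6), (3, 0), (3, 3), (3, 4), (3, 7), (4, 0), (4, 3), (4, 4), (4, 7), (5, 1), (5, 2), (5, 5), (5, 6), (6, 1), (6, 2), (6, 5), (6, 6), (9, 1), (9, 2), (9, 5), (9, 6), (10, 1), (10, 2), (10, 5), (10, 6), (11, 0), (11, 3), (11, 4), (11, 7), (12, 0), (12, 3), (12, 4), (12, 7), (13, 1), (13, 2), (13, 5), (13, 6), (14, 1), (14, 2), (14, 5), (14, 6)]
Unfold 5 (reflect across v@8): 96 holes -> [(1, 1), (1, 2), (1, 5), (1, 6), (1, 9), (1, 10), (1, 13), (1, 14), (2, 1), (2, 2), (2, 5), (2, 6), (2, 9), (2, 10), (2, 13), (2, 14), (3, 0), (3, 3), (3, 4), (3, 7), (3, 8), (3, 11), (3, 12), (3, 15), (4, 0), (4, 3), (4, 4), (4, 7), (4, 8), (4, 11), (4, 12), (4, 15), (5, 1), (5, 2), (5, 5), (5, 6), (5, 9), (5, 10), (5, 13), (5, 14), (6, 1), (6, 2), (6, 5), (6, 6), (6, 9), (6, 10), (6, 13), (6, 14), (9, 1), (9, 2), (9, 5), (9, 6), (9, 9), (9, 10), (9, 13), (9, 14), (10, 1), (10, 2), (10, 5), (10, 6), (10, 9), (10, 10), (10, 13), (10, 14), (11, 0), (11, 3), (11, 4), (11, 7), (11, 8), (11, 11), (11, 12), (11, 15), (12, 0), (12, 3), (12, 4), (12, 7), (12, 8), (12, 11), (12, 12), (12, 15), (13, 1), (13, 2), (13, 5), (13, 6), (13, 9), (13, 10), (13, 13), (13, 14), (14, 1), (14, 2), (14, 5), (14, 6), (14, 9), (14, 10), (14, 13), (14, 14)]

Answer: 96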